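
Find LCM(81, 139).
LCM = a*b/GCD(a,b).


GCD(81, 139) = 1
LCM = 81*139/1 = 11259/1 = 11259

LCM = 11259


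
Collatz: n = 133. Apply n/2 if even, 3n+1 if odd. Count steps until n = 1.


133 → 400 → 200 → 100 → 50 → 25 → 76 → 38 → 19 → 58 → 29 → 88 → 44 → 22 → 11 → 34 → 17 → 52 → 26 → 13 → 40 → 20 → 10 → 5 → 16 → 8 → 4 → 2 → 1
Total steps = 28

28 steps


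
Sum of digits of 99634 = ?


9 + 9 + 6 + 3 + 4 = 31


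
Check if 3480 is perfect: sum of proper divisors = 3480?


Proper divisors of 3480: 1, 2, 3, 4, 5, 6, 8, 10, 12, 15, 20, 24, 29, 30, 40, 58, 60, 87, 116, 120, 145, 174, 232, 290, 348, 435, 580, 696, 870, 1160, 1740
Sum = 1 + 2 + 3 + 4 + 5 + 6 + 8 + 10 + 12 + 15 + 20 + 24 + 29 + 30 + 40 + 58 + 60 + 87 + 116 + 120 + 145 + 174 + 232 + 290 + 348 + 435 + 580 + 696 + 870 + 1160 + 1740 = 7320

No, 3480 is not perfect (7320 ≠ 3480)


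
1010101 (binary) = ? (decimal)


1010101 (base 2) = 85 (decimal)
85 (decimal) = 85 (base 10)


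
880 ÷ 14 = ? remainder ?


880 = 14 * 62 + 12
Check: 868 + 12 = 880

q = 62, r = 12


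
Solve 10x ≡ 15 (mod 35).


GCD(10, 35) = 5 divides 15
Divide: 2x ≡ 3 (mod 7)
x ≡ 5 (mod 7)


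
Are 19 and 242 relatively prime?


Euclidean algorithm:
242 = 12 * 19 + 14
19 = 1 * 14 + 5
14 = 2 * 5 + 4
5 = 1 * 4 + 1
4 = 4 * 1 + 0
GCD(19, 242) = 1

Yes, coprime (GCD = 1)


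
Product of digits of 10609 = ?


1 × 0 × 6 × 0 × 9 = 0


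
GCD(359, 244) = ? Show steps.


359 = 1 * 244 + 115
244 = 2 * 115 + 14
115 = 8 * 14 + 3
14 = 4 * 3 + 2
3 = 1 * 2 + 1
2 = 2 * 1 + 0
GCD = 1


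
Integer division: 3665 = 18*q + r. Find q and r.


3665 = 18 * 203 + 11
Check: 3654 + 11 = 3665

q = 203, r = 11


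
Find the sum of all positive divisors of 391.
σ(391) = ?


Divisors of 391: 1, 17, 23, 391
Sum = 1 + 17 + 23 + 391 = 432

σ(391) = 432


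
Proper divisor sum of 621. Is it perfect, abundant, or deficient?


Proper divisors: 1, 3, 9, 23, 27, 69, 207
Sum = 1 + 3 + 9 + 23 + 27 + 69 + 207 = 339
339 < 621 → deficient

s(621) = 339 (deficient)


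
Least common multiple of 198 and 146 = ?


GCD(198, 146) = 2
LCM = 198*146/2 = 28908/2 = 14454

LCM = 14454


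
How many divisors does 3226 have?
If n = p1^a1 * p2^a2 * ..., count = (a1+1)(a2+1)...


3226 = 2^1 × 1613^1
d(3226) = (1+1) × (1+1) = 4

4 divisors


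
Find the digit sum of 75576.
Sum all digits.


7 + 5 + 5 + 7 + 6 = 30


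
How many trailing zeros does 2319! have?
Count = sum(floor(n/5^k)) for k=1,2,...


floor(2319/5) = 463
floor(2319/25) = 92
floor(2319/125) = 18
floor(2319/625) = 3
Total = 576

576 trailing zeros


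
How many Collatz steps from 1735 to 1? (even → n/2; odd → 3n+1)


1735 → 5206 → 2603 → 7810 → 3905 → 11716 → 5858 → 2929 → 8788 → 4394 → 2197 → 6592 → 3296 → 1648 → 824 → 412 → 206 → 103 → 310 → 155 → 466 → 233 → 700 → 350 → 175 → 526 → 263 → 790 → 395 → 1186 → 593 → 1780 → 890 → 445 → 1336 → 668 → 334 → 167 → 502 → 251 → 754 → 377 → 1132 → 566 → 283 → 850 → 425 → 1276 → 638 → 319 → 958 → 479 → 1438 → 719 → 2158 → 1079 → 3238 → 1619 → 4858 → 2429 → 7288 → 3644 → 1822 → 911 → 2734 → 1367 → 4102 → 2051 → 6154 → 3077 → 9232 → 4616 → 2308 → 1154 → 577 → 1732 → 866 → 433 → 1300 → 650 → 325 → 976 → 488 → 244 → 122 → 61 → 184 → 92 → 46 → 23 → 70 → 35 → 106 → 53 → 160 → 80 → 40 → 20 → 10 → 5 → 16 → 8 → 4 → 2 → 1
Total steps = 104

104 steps


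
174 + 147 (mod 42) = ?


174 + 147 = 321
321 mod 42 = 27


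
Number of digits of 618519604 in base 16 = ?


618519604 in base 16 = 24DDDC34
Number of digits = 8

8 digits (base 16)


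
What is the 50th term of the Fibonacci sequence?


Sequence: 1, 1, 2, 3, 5, 8, 13, 21, 34, 55, 89, 144, 233, 377, 610, 987, 1597, 2584, 4181, 6765, 10946, 17711, 28657, 46368, 75025, 121393, 196418, 317811, 514229, 832040, 1346269, 2178309, 3524578, 5702887, 9227465, 14930352, 24157817, 39088169, 63245986, 102334155, 165580141, 267914296, 433494437, 701408733, 1134903170, 1836311903, 2971215073, 4807526976, 7778742049, 12586269025
F(50) = 12586269025


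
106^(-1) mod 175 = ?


Use the extended Euclidean algorithm on (175, 106); each row r = 175*s + 106*t:
r=175, s=1, t=0
r=106, s=0, t=1
q=1: r=69, s=1, t=-1   [175*(1) + 106*(-1) = 69]
q=1: r=37, s=-1, t=2   [175*(-1) + 106*(2) = 37]
q=1: r=32, s=2, t=-3   [175*(2) + 106*(-3) = 32]
q=1: r=5, s=-3, t=5   [175*(-3) + 106*(5) = 5]
q=6: r=2, s=20, t=-33   [175*(20) + 106*(-33) = 2]
q=2: r=1, s=-43, t=71   [175*(-43) + 106*(71) = 1]
q=2: r=0, s=106, t=-175   [175*(106) + 106*(-175) = 0]
GCD = 1 with t = 71, so 106*(71) ≡ 1 (mod 175)
Inverse = 71 mod 175 = 71
Check: 106 * 71 = 7526 ≡ 1 (mod 175)

106^(-1) ≡ 71 (mod 175)


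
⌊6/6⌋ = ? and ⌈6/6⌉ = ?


6/6 = 1.0000
floor = 1
ceil = 1

floor = 1, ceil = 1


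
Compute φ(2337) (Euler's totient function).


2337 = 3 × 19 × 41
Prime factors: 3, 19, 41
φ(2337) = 2337 × (1-1/3) × (1-1/19) × (1-1/41)
= 2337 × 2/3 × 18/19 × 40/41 = 1440

φ(2337) = 1440


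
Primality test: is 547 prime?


Check divisors up to sqrt(547) = 23.3880
No divisors found.
547 is prime.

Yes, 547 is prime


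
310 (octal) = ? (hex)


310 (base 8) = 200 (decimal)
200 (decimal) = C8 (base 16)


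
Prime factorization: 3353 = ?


3353 / 7 = 479
479 / 479 = 1
3353 = 7 × 479


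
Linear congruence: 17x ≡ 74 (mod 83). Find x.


GCD(17, 83) = 1, unique solution
a^(-1) mod 83 = 44
x = 44 * 74 mod 83 = 19

x ≡ 19 (mod 83)


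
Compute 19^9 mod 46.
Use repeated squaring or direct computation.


19^1 mod 46 = 19
19^2 mod 46 = 39
19^3 mod 46 = 5
19^4 mod 46 = 3
19^5 mod 46 = 11
19^6 mod 46 = 25
19^7 mod 46 = 15
19^8 mod 46 = 9
19^9 mod 46 = 33


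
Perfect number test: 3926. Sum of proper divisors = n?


Proper divisors of 3926: 1, 2, 13, 26, 151, 302, 1963
Sum = 1 + 2 + 13 + 26 + 151 + 302 + 1963 = 2458

No, 3926 is not perfect (2458 ≠ 3926)


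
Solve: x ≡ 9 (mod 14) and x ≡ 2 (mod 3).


M = 14*3 = 42
M1 = M/14 = 3, M2 = M/3 = 14
M1^(-1) mod 14 = 5, M2^(-1) mod 3 = 2
x = 9*3*5 + 2*14*2 = 191
191 mod 42 = 23
Check: 23 mod 14 = 9 ✓, 23 mod 3 = 2 ✓

x ≡ 23 (mod 42)


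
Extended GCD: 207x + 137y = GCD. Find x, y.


Tabular extended Euclidean (each row: r = 207*s + 137*t):
r=207, s=1, t=0
r=137, s=0, t=1
q=1: r=70, s=1, t=-1   [207*(1) + 137*(-1) = 70]
q=1: r=67, s=-1, t=2   [207*(-1) + 137*(2) = 67]
q=1: r=3, s=2, t=-3   [207*(2) + 137*(-3) = 3]
q=22: r=1, s=-45, t=68   [207*(-45) + 137*(68) = 1]
q=3: r=0, s=137, t=-207   [207*(137) + 137*(-207) = 0]
GCD = 1; from the row with r=1: x=-45, y=68
Check: 207*(-45) + 137*(68) = -9315 + 9316 = 1

GCD = 1, x = -45, y = 68


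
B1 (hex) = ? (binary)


B1 (base 16) = 177 (decimal)
177 (decimal) = 10110001 (base 2)


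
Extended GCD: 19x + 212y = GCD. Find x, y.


Tabular extended Euclidean (each row: r = 19*s + 212*t):
r=19, s=1, t=0
r=212, s=0, t=1
q=0: r=19, s=1, t=0   [19*(1) + 212*(0) = 19]
q=11: r=3, s=-11, t=1   [19*(-11) + 212*(1) = 3]
q=6: r=1, s=67, t=-6   [19*(67) + 212*(-6) = 1]
q=3: r=0, s=-212, t=19   [19*(-212) + 212*(19) = 0]
GCD = 1; from the row with r=1: x=67, y=-6
Check: 19*(67) + 212*(-6) = 1273 - 1272 = 1

GCD = 1, x = 67, y = -6


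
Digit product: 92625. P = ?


9 × 2 × 6 × 2 × 5 = 1080


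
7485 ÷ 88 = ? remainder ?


7485 = 88 * 85 + 5
Check: 7480 + 5 = 7485

q = 85, r = 5


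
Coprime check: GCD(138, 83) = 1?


Euclidean algorithm:
138 = 1 * 83 + 55
83 = 1 * 55 + 28
55 = 1 * 28 + 27
28 = 1 * 27 + 1
27 = 27 * 1 + 0
GCD(138, 83) = 1

Yes, coprime (GCD = 1)


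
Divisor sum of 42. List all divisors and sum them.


Divisors of 42: 1, 2, 3, 6, 7, 14, 21, 42
Sum = 1 + 2 + 3 + 6 + 7 + 14 + 21 + 42 = 96

σ(42) = 96


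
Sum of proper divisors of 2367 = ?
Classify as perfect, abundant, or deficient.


Proper divisors: 1, 3, 9, 263, 789
Sum = 1 + 3 + 9 + 263 + 789 = 1065
1065 < 2367 → deficient

s(2367) = 1065 (deficient)


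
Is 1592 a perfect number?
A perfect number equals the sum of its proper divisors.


Proper divisors of 1592: 1, 2, 4, 8, 199, 398, 796
Sum = 1 + 2 + 4 + 8 + 199 + 398 + 796 = 1408

No, 1592 is not perfect (1408 ≠ 1592)


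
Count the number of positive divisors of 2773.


2773 = 47^1 × 59^1
d(2773) = (1+1) × (1+1) = 4

4 divisors


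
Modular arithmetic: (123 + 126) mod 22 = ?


123 + 126 = 249
249 mod 22 = 7


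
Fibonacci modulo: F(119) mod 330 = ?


F(k) mod 330 for k=1..119:
1, 1, 2, 3, 5, 8, 13, 21, 34, 55, 89, 144, 233, 47, 280, 327, 277, 274, 221, 165, 56, 221, 277, 168, 115, 283, 68, 21, 89, 110, 199, 309, 178, 157, 5, 162, 167, 329, 166, 165, 1, 166, 167, 3, 170, 173, 13, 186, 199, 55, 254, 309, 233, 212, 115, 327, 112, 109, 221, 0, 221, 221, 112, 3, 115, 118, 233, 21, 254, 275, 199, 144, 13, 157, 170, 327, 167, 164, 1, 165, 166, 1, 167, 168, 5, 173, 178, 21, 199, 220, 89, 309, 68, 47, 115, 162, 277, 109, 56, 165, 221, 56, 277, 3, 280, 283, 233, 186, 89, 275, 34, 309, 13, 322, 5, 327, 2, 329, 1
F(119) mod 330 = 1


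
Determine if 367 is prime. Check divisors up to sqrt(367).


Check divisors up to sqrt(367) = 19.1572
No divisors found.
367 is prime.

Yes, 367 is prime


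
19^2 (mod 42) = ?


19^1 mod 42 = 19
19^2 mod 42 = 25


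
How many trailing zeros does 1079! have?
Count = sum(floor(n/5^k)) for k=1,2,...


floor(1079/5) = 215
floor(1079/25) = 43
floor(1079/125) = 8
floor(1079/625) = 1
Total = 267

267 trailing zeros


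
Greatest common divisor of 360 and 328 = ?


360 = 1 * 328 + 32
328 = 10 * 32 + 8
32 = 4 * 8 + 0
GCD = 8


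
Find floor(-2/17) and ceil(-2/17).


-2/17 = -0.1176
floor = -1
ceil = 0

floor = -1, ceil = 0


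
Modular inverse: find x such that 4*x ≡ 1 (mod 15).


Use the extended Euclidean algorithm on (15, 4); each row r = 15*s + 4*t:
r=15, s=1, t=0
r=4, s=0, t=1
q=3: r=3, s=1, t=-3   [15*(1) + 4*(-3) = 3]
q=1: r=1, s=-1, t=4   [15*(-1) + 4*(4) = 1]
q=3: r=0, s=4, t=-15   [15*(4) + 4*(-15) = 0]
GCD = 1 with t = 4, so 4*(4) ≡ 1 (mod 15)
Inverse = 4 mod 15 = 4
Check: 4 * 4 = 16 ≡ 1 (mod 15)

4^(-1) ≡ 4 (mod 15)


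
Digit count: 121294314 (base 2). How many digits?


121294314 in base 2 = 111001110101100110111101010
Number of digits = 27

27 digits (base 2)


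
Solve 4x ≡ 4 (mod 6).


GCD(4, 6) = 2 divides 4
Divide: 2x ≡ 2 (mod 3)
x ≡ 1 (mod 3)


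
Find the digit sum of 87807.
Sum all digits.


8 + 7 + 8 + 0 + 7 = 30


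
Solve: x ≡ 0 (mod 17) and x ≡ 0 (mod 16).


M = 17*16 = 272
M1 = M/17 = 16, M2 = M/16 = 17
M1^(-1) mod 17 = 16, M2^(-1) mod 16 = 1
x = 0*16*16 + 0*17*1 = 0
0 mod 272 = 0
Check: 0 mod 17 = 0 ✓, 0 mod 16 = 0 ✓

x ≡ 0 (mod 272)


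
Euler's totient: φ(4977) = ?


4977 = 3^2 × 7 × 79
Prime factors: 3, 7, 79
φ(4977) = 4977 × (1-1/3) × (1-1/7) × (1-1/79)
= 4977 × 2/3 × 6/7 × 78/79 = 2808

φ(4977) = 2808


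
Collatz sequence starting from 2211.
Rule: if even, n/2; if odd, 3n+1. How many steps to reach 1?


2211 → 6634 → 3317 → 9952 → 4976 → 2488 → 1244 → 622 → 311 → 934 → 467 → 1402 → 701 → 2104 → 1052 → 526 → 263 → 790 → 395 → 1186 → 593 → 1780 → 890 → 445 → 1336 → 668 → 334 → 167 → 502 → 251 → 754 → 377 → 1132 → 566 → 283 → 850 → 425 → 1276 → 638 → 319 → 958 → 479 → 1438 → 719 → 2158 → 1079 → 3238 → 1619 → 4858 → 2429 → 7288 → 3644 → 1822 → 911 → 2734 → 1367 → 4102 → 2051 → 6154 → 3077 → 9232 → 4616 → 2308 → 1154 → 577 → 1732 → 866 → 433 → 1300 → 650 → 325 → 976 → 488 → 244 → 122 → 61 → 184 → 92 → 46 → 23 → 70 → 35 → 106 → 53 → 160 → 80 → 40 → 20 → 10 → 5 → 16 → 8 → 4 → 2 → 1
Total steps = 94

94 steps


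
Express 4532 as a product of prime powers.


4532 / 2 = 2266
2266 / 2 = 1133
1133 / 11 = 103
103 / 103 = 1
4532 = 2^2 × 11 × 103


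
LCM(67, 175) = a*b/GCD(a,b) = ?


GCD(67, 175) = 1
LCM = 67*175/1 = 11725/1 = 11725

LCM = 11725


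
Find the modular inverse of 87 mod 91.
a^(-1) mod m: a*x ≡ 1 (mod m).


Use the extended Euclidean algorithm on (91, 87); each row r = 91*s + 87*t:
r=91, s=1, t=0
r=87, s=0, t=1
q=1: r=4, s=1, t=-1   [91*(1) + 87*(-1) = 4]
q=21: r=3, s=-21, t=22   [91*(-21) + 87*(22) = 3]
q=1: r=1, s=22, t=-23   [91*(22) + 87*(-23) = 1]
q=3: r=0, s=-87, t=91   [91*(-87) + 87*(91) = 0]
GCD = 1 with t = -23, so 87*(-23) ≡ 1 (mod 91)
Inverse = -23 mod 91 = 68
Check: 87 * 68 = 5916 ≡ 1 (mod 91)

87^(-1) ≡ 68 (mod 91)


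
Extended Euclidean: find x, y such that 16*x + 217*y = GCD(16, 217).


Tabular extended Euclidean (each row: r = 16*s + 217*t):
r=16, s=1, t=0
r=217, s=0, t=1
q=0: r=16, s=1, t=0   [16*(1) + 217*(0) = 16]
q=13: r=9, s=-13, t=1   [16*(-13) + 217*(1) = 9]
q=1: r=7, s=14, t=-1   [16*(14) + 217*(-1) = 7]
q=1: r=2, s=-27, t=2   [16*(-27) + 217*(2) = 2]
q=3: r=1, s=95, t=-7   [16*(95) + 217*(-7) = 1]
q=2: r=0, s=-217, t=16   [16*(-217) + 217*(16) = 0]
GCD = 1; from the row with r=1: x=95, y=-7
Check: 16*(95) + 217*(-7) = 1520 - 1519 = 1

GCD = 1, x = 95, y = -7


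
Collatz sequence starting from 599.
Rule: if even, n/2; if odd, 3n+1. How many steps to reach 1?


599 → 1798 → 899 → 2698 → 1349 → 4048 → 2024 → 1012 → 506 → 253 → 760 → 380 → 190 → 95 → 286 → 143 → 430 → 215 → 646 → 323 → 970 → 485 → 1456 → 728 → 364 → 182 → 91 → 274 → 137 → 412 → 206 → 103 → 310 → 155 → 466 → 233 → 700 → 350 → 175 → 526 → 263 → 790 → 395 → 1186 → 593 → 1780 → 890 → 445 → 1336 → 668 → 334 → 167 → 502 → 251 → 754 → 377 → 1132 → 566 → 283 → 850 → 425 → 1276 → 638 → 319 → 958 → 479 → 1438 → 719 → 2158 → 1079 → 3238 → 1619 → 4858 → 2429 → 7288 → 3644 → 1822 → 911 → 2734 → 1367 → 4102 → 2051 → 6154 → 3077 → 9232 → 4616 → 2308 → 1154 → 577 → 1732 → 866 → 433 → 1300 → 650 → 325 → 976 → 488 → 244 → 122 → 61 → 184 → 92 → 46 → 23 → 70 → 35 → 106 → 53 → 160 → 80 → 40 → 20 → 10 → 5 → 16 → 8 → 4 → 2 → 1
Total steps = 118

118 steps


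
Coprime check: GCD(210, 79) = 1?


Euclidean algorithm:
210 = 2 * 79 + 52
79 = 1 * 52 + 27
52 = 1 * 27 + 25
27 = 1 * 25 + 2
25 = 12 * 2 + 1
2 = 2 * 1 + 0
GCD(210, 79) = 1

Yes, coprime (GCD = 1)


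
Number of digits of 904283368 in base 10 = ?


904283368 has 9 digits in base 10
floor(log10(904283368)) + 1 = floor(8.9563) + 1 = 9

9 digits (base 10)


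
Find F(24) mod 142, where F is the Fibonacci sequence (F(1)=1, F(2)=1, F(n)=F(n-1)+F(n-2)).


F(k) mod 142 for k=1..24:
1, 1, 2, 3, 5, 8, 13, 21, 34, 55, 89, 2, 91, 93, 42, 135, 35, 28, 63, 91, 12, 103, 115, 76
F(24) mod 142 = 76


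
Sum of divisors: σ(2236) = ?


Divisors of 2236: 1, 2, 4, 13, 26, 43, 52, 86, 172, 559, 1118, 2236
Sum = 1 + 2 + 4 + 13 + 26 + 43 + 52 + 86 + 172 + 559 + 1118 + 2236 = 4312

σ(2236) = 4312


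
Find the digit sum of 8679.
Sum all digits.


8 + 6 + 7 + 9 = 30


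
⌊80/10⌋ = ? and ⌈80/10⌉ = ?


80/10 = 8.0000
floor = 8
ceil = 8

floor = 8, ceil = 8


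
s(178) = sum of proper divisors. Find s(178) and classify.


Proper divisors: 1, 2, 89
Sum = 1 + 2 + 89 = 92
92 < 178 → deficient

s(178) = 92 (deficient)


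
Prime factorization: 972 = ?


972 / 2 = 486
486 / 2 = 243
243 / 3 = 81
81 / 3 = 27
27 / 3 = 9
9 / 3 = 3
3 / 3 = 1
972 = 2^2 × 3^5


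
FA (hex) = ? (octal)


FA (base 16) = 250 (decimal)
250 (decimal) = 372 (base 8)


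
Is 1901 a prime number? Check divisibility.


Check divisors up to sqrt(1901) = 43.6005
No divisors found.
1901 is prime.

Yes, 1901 is prime


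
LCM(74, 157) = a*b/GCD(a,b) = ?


GCD(74, 157) = 1
LCM = 74*157/1 = 11618/1 = 11618

LCM = 11618


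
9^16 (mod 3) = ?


9^1 mod 3 = 0
9^2 mod 3 = 0
9^3 mod 3 = 0
9^4 mod 3 = 0
9^5 mod 3 = 0
9^6 mod 3 = 0
9^7 mod 3 = 0
9^8 mod 3 = 0
9^9 mod 3 = 0
9^10 mod 3 = 0
9^11 mod 3 = 0
9^12 mod 3 = 0
9^13 mod 3 = 0
9^14 mod 3 = 0
9^15 mod 3 = 0
9^16 mod 3 = 0


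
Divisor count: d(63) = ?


63 = 3^2 × 7^1
d(63) = (2+1) × (1+1) = 6

6 divisors


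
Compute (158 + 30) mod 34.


158 + 30 = 188
188 mod 34 = 18


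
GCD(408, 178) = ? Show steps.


408 = 2 * 178 + 52
178 = 3 * 52 + 22
52 = 2 * 22 + 8
22 = 2 * 8 + 6
8 = 1 * 6 + 2
6 = 3 * 2 + 0
GCD = 2


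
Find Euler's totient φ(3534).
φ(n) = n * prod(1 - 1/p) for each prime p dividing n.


3534 = 2 × 3 × 19 × 31
Prime factors: 2, 3, 19, 31
φ(3534) = 3534 × (1-1/2) × (1-1/3) × (1-1/19) × (1-1/31)
= 3534 × 1/2 × 2/3 × 18/19 × 30/31 = 1080

φ(3534) = 1080


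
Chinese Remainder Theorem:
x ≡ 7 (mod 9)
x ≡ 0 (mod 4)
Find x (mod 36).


M = 9*4 = 36
M1 = M/9 = 4, M2 = M/4 = 9
M1^(-1) mod 9 = 7, M2^(-1) mod 4 = 1
x = 7*4*7 + 0*9*1 = 196
196 mod 36 = 16
Check: 16 mod 9 = 7 ✓, 16 mod 4 = 0 ✓

x ≡ 16 (mod 36)


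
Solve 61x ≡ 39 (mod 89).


GCD(61, 89) = 1, unique solution
a^(-1) mod 89 = 54
x = 54 * 39 mod 89 = 59

x ≡ 59 (mod 89)


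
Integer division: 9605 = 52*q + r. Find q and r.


9605 = 52 * 184 + 37
Check: 9568 + 37 = 9605

q = 184, r = 37


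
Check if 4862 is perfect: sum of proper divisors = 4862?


Proper divisors of 4862: 1, 2, 11, 13, 17, 22, 26, 34, 143, 187, 221, 286, 374, 442, 2431
Sum = 1 + 2 + 11 + 13 + 17 + 22 + 26 + 34 + 143 + 187 + 221 + 286 + 374 + 442 + 2431 = 4210

No, 4862 is not perfect (4210 ≠ 4862)


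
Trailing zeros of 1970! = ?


floor(1970/5) = 394
floor(1970/25) = 78
floor(1970/125) = 15
floor(1970/625) = 3
Total = 490

490 trailing zeros


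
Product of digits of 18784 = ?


1 × 8 × 7 × 8 × 4 = 1792


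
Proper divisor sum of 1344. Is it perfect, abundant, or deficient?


Proper divisors: 1, 2, 3, 4, 6, 7, 8, 12, 14, 16, 21, 24, 28, 32, 42, 48, 56, 64, 84, 96, 112, 168, 192, 224, 336, 448, 672
Sum = 1 + 2 + 3 + 4 + 6 + 7 + 8 + 12 + 14 + 16 + 21 + 24 + 28 + 32 + 42 + 48 + 56 + 64 + 84 + 96 + 112 + 168 + 192 + 224 + 336 + 448 + 672 = 2720
2720 > 1344 → abundant

s(1344) = 2720 (abundant)


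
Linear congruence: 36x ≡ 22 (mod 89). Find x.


GCD(36, 89) = 1, unique solution
a^(-1) mod 89 = 47
x = 47 * 22 mod 89 = 55

x ≡ 55 (mod 89)


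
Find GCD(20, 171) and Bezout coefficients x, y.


Tabular extended Euclidean (each row: r = 20*s + 171*t):
r=20, s=1, t=0
r=171, s=0, t=1
q=0: r=20, s=1, t=0   [20*(1) + 171*(0) = 20]
q=8: r=11, s=-8, t=1   [20*(-8) + 171*(1) = 11]
q=1: r=9, s=9, t=-1   [20*(9) + 171*(-1) = 9]
q=1: r=2, s=-17, t=2   [20*(-17) + 171*(2) = 2]
q=4: r=1, s=77, t=-9   [20*(77) + 171*(-9) = 1]
q=2: r=0, s=-171, t=20   [20*(-171) + 171*(20) = 0]
GCD = 1; from the row with r=1: x=77, y=-9
Check: 20*(77) + 171*(-9) = 1540 - 1539 = 1

GCD = 1, x = 77, y = -9


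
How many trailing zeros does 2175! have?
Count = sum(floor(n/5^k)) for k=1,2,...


floor(2175/5) = 435
floor(2175/25) = 87
floor(2175/125) = 17
floor(2175/625) = 3
Total = 542

542 trailing zeros


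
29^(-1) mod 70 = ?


Use the extended Euclidean algorithm on (70, 29); each row r = 70*s + 29*t:
r=70, s=1, t=0
r=29, s=0, t=1
q=2: r=12, s=1, t=-2   [70*(1) + 29*(-2) = 12]
q=2: r=5, s=-2, t=5   [70*(-2) + 29*(5) = 5]
q=2: r=2, s=5, t=-12   [70*(5) + 29*(-12) = 2]
q=2: r=1, s=-12, t=29   [70*(-12) + 29*(29) = 1]
q=2: r=0, s=29, t=-70   [70*(29) + 29*(-70) = 0]
GCD = 1 with t = 29, so 29*(29) ≡ 1 (mod 70)
Inverse = 29 mod 70 = 29
Check: 29 * 29 = 841 ≡ 1 (mod 70)

29^(-1) ≡ 29 (mod 70)


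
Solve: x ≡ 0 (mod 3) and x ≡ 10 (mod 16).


M = 3*16 = 48
M1 = M/3 = 16, M2 = M/16 = 3
M1^(-1) mod 3 = 1, M2^(-1) mod 16 = 11
x = 0*16*1 + 10*3*11 = 330
330 mod 48 = 42
Check: 42 mod 3 = 0 ✓, 42 mod 16 = 10 ✓

x ≡ 42 (mod 48)


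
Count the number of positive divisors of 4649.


4649 = 4649^1
d(4649) = (1+1) = 2

2 divisors


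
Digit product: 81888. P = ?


8 × 1 × 8 × 8 × 8 = 4096


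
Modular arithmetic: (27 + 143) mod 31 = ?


27 + 143 = 170
170 mod 31 = 15


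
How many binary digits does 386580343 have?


386580343 in base 2 = 10111000010101011111101110111
Number of digits = 29

29 digits (base 2)


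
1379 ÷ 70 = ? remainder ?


1379 = 70 * 19 + 49
Check: 1330 + 49 = 1379

q = 19, r = 49


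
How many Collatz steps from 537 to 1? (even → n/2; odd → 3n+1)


537 → 1612 → 806 → 403 → 1210 → 605 → 1816 → 908 → 454 → 227 → 682 → 341 → 1024 → 512 → 256 → 128 → 64 → 32 → 16 → 8 → 4 → 2 → 1
Total steps = 22

22 steps


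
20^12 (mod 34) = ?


20^1 mod 34 = 20
20^2 mod 34 = 26
20^3 mod 34 = 10
20^4 mod 34 = 30
20^5 mod 34 = 22
20^6 mod 34 = 32
20^7 mod 34 = 28
20^8 mod 34 = 16
20^9 mod 34 = 14
20^10 mod 34 = 8
20^11 mod 34 = 24
20^12 mod 34 = 4


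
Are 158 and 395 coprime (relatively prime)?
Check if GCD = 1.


Euclidean algorithm:
395 = 2 * 158 + 79
158 = 2 * 79 + 0
GCD(158, 395) = 79

No, not coprime (GCD = 79)


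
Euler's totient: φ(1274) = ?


1274 = 2 × 7^2 × 13
Prime factors: 2, 7, 13
φ(1274) = 1274 × (1-1/2) × (1-1/7) × (1-1/13)
= 1274 × 1/2 × 6/7 × 12/13 = 504

φ(1274) = 504


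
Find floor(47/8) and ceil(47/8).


47/8 = 5.8750
floor = 5
ceil = 6

floor = 5, ceil = 6


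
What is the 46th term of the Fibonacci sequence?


Sequence: 1, 1, 2, 3, 5, 8, 13, 21, 34, 55, 89, 144, 233, 377, 610, 987, 1597, 2584, 4181, 6765, 10946, 17711, 28657, 46368, 75025, 121393, 196418, 317811, 514229, 832040, 1346269, 2178309, 3524578, 5702887, 9227465, 14930352, 24157817, 39088169, 63245986, 102334155, 165580141, 267914296, 433494437, 701408733, 1134903170, 1836311903
F(46) = 1836311903


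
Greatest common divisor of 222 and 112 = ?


222 = 1 * 112 + 110
112 = 1 * 110 + 2
110 = 55 * 2 + 0
GCD = 2


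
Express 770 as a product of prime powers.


770 / 2 = 385
385 / 5 = 77
77 / 7 = 11
11 / 11 = 1
770 = 2 × 5 × 7 × 11


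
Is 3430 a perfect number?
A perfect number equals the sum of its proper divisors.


Proper divisors of 3430: 1, 2, 5, 7, 10, 14, 35, 49, 70, 98, 245, 343, 490, 686, 1715
Sum = 1 + 2 + 5 + 7 + 10 + 14 + 35 + 49 + 70 + 98 + 245 + 343 + 490 + 686 + 1715 = 3770

No, 3430 is not perfect (3770 ≠ 3430)


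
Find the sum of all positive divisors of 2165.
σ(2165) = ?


Divisors of 2165: 1, 5, 433, 2165
Sum = 1 + 5 + 433 + 2165 = 2604

σ(2165) = 2604


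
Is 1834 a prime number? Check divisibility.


1834 / 2 = 917 (exact division)
1834 is NOT prime.

No, 1834 is not prime


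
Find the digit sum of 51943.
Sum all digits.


5 + 1 + 9 + 4 + 3 = 22


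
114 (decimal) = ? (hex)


114 (base 10) = 114 (decimal)
114 (decimal) = 72 (base 16)


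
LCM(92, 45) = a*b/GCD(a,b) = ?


GCD(92, 45) = 1
LCM = 92*45/1 = 4140/1 = 4140

LCM = 4140


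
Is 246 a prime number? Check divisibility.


246 / 2 = 123 (exact division)
246 is NOT prime.

No, 246 is not prime


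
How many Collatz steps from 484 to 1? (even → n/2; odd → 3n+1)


484 → 242 → 121 → 364 → 182 → 91 → 274 → 137 → 412 → 206 → 103 → 310 → 155 → 466 → 233 → 700 → 350 → 175 → 526 → 263 → 790 → 395 → 1186 → 593 → 1780 → 890 → 445 → 1336 → 668 → 334 → 167 → 502 → 251 → 754 → 377 → 1132 → 566 → 283 → 850 → 425 → 1276 → 638 → 319 → 958 → 479 → 1438 → 719 → 2158 → 1079 → 3238 → 1619 → 4858 → 2429 → 7288 → 3644 → 1822 → 911 → 2734 → 1367 → 4102 → 2051 → 6154 → 3077 → 9232 → 4616 → 2308 → 1154 → 577 → 1732 → 866 → 433 → 1300 → 650 → 325 → 976 → 488 → 244 → 122 → 61 → 184 → 92 → 46 → 23 → 70 → 35 → 106 → 53 → 160 → 80 → 40 → 20 → 10 → 5 → 16 → 8 → 4 → 2 → 1
Total steps = 97

97 steps


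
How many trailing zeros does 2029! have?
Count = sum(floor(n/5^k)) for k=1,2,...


floor(2029/5) = 405
floor(2029/25) = 81
floor(2029/125) = 16
floor(2029/625) = 3
Total = 505

505 trailing zeros


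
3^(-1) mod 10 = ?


Use the extended Euclidean algorithm on (10, 3); each row r = 10*s + 3*t:
r=10, s=1, t=0
r=3, s=0, t=1
q=3: r=1, s=1, t=-3   [10*(1) + 3*(-3) = 1]
q=3: r=0, s=-3, t=10   [10*(-3) + 3*(10) = 0]
GCD = 1 with t = -3, so 3*(-3) ≡ 1 (mod 10)
Inverse = -3 mod 10 = 7
Check: 3 * 7 = 21 ≡ 1 (mod 10)

3^(-1) ≡ 7 (mod 10)


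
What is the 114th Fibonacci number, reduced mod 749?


F(k) mod 749 for k=1..114:
1, 1, 2, 3, 5, 8, 13, 21, 34, 55, 89, 144, 233, 377, 610, 238, 99, 337, 436, 24, 460, 484, 195, 679, 125, 55, 180, 235, 415, 650, 316, 217, 533, 1, 534, 535, 320, 106, 426, 532, 209, 741, 201, 193, 394, 587, 232, 70, 302, 372, 674, 297, 222, 519, 741, 511, 503, 265, 19, 284, 303, 587, 141, 728, 120, 99, 219, 318, 537, 106, 643, 0, 643, 643, 537, 431, 219, 650, 120, 21, 141, 162, 303, 465, 19, 484, 503, 238, 741, 230, 222, 452, 674, 377, 302, 679, 232, 162, 394, 556, 201, 8, 209, 217, 426, 643, 320, 214, 534, 748, 533, 532, 316, 99
F(114) mod 749 = 99


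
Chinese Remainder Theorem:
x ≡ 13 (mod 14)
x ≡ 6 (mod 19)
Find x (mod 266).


M = 14*19 = 266
M1 = M/14 = 19, M2 = M/19 = 14
M1^(-1) mod 14 = 3, M2^(-1) mod 19 = 15
x = 13*19*3 + 6*14*15 = 2001
2001 mod 266 = 139
Check: 139 mod 14 = 13 ✓, 139 mod 19 = 6 ✓

x ≡ 139 (mod 266)


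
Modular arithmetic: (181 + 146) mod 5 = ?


181 + 146 = 327
327 mod 5 = 2


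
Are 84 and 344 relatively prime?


Euclidean algorithm:
344 = 4 * 84 + 8
84 = 10 * 8 + 4
8 = 2 * 4 + 0
GCD(84, 344) = 4

No, not coprime (GCD = 4)


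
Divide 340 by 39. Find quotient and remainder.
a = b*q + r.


340 = 39 * 8 + 28
Check: 312 + 28 = 340

q = 8, r = 28


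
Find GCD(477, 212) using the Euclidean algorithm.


477 = 2 * 212 + 53
212 = 4 * 53 + 0
GCD = 53


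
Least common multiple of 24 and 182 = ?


GCD(24, 182) = 2
LCM = 24*182/2 = 4368/2 = 2184

LCM = 2184


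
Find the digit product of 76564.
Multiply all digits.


7 × 6 × 5 × 6 × 4 = 5040


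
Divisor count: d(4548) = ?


4548 = 2^2 × 3^1 × 379^1
d(4548) = (2+1) × (1+1) × (1+1) = 12

12 divisors


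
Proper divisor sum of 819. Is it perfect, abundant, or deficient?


Proper divisors: 1, 3, 7, 9, 13, 21, 39, 63, 91, 117, 273
Sum = 1 + 3 + 7 + 9 + 13 + 21 + 39 + 63 + 91 + 117 + 273 = 637
637 < 819 → deficient

s(819) = 637 (deficient)


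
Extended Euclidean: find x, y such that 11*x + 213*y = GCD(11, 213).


Tabular extended Euclidean (each row: r = 11*s + 213*t):
r=11, s=1, t=0
r=213, s=0, t=1
q=0: r=11, s=1, t=0   [11*(1) + 213*(0) = 11]
q=19: r=4, s=-19, t=1   [11*(-19) + 213*(1) = 4]
q=2: r=3, s=39, t=-2   [11*(39) + 213*(-2) = 3]
q=1: r=1, s=-58, t=3   [11*(-58) + 213*(3) = 1]
q=3: r=0, s=213, t=-11   [11*(213) + 213*(-11) = 0]
GCD = 1; from the row with r=1: x=-58, y=3
Check: 11*(-58) + 213*(3) = -638 + 639 = 1

GCD = 1, x = -58, y = 3


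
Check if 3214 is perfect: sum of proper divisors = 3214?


Proper divisors of 3214: 1, 2, 1607
Sum = 1 + 2 + 1607 = 1610

No, 3214 is not perfect (1610 ≠ 3214)


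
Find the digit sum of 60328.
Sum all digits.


6 + 0 + 3 + 2 + 8 = 19


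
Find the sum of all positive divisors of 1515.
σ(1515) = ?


Divisors of 1515: 1, 3, 5, 15, 101, 303, 505, 1515
Sum = 1 + 3 + 5 + 15 + 101 + 303 + 505 + 1515 = 2448

σ(1515) = 2448


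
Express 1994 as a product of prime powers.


1994 / 2 = 997
997 / 997 = 1
1994 = 2 × 997


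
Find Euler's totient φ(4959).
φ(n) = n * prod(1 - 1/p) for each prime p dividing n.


4959 = 3^2 × 19 × 29
Prime factors: 3, 19, 29
φ(4959) = 4959 × (1-1/3) × (1-1/19) × (1-1/29)
= 4959 × 2/3 × 18/19 × 28/29 = 3024

φ(4959) = 3024


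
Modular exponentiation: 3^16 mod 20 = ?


3^1 mod 20 = 3
3^2 mod 20 = 9
3^3 mod 20 = 7
3^4 mod 20 = 1
3^5 mod 20 = 3
3^6 mod 20 = 9
3^7 mod 20 = 7
3^8 mod 20 = 1
3^9 mod 20 = 3
3^10 mod 20 = 9
3^11 mod 20 = 7
3^12 mod 20 = 1
3^13 mod 20 = 3
3^14 mod 20 = 9
3^15 mod 20 = 7
3^16 mod 20 = 1


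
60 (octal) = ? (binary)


60 (base 8) = 48 (decimal)
48 (decimal) = 110000 (base 2)


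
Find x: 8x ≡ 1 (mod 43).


GCD(8, 43) = 1, unique solution
a^(-1) mod 43 = 27
x = 27 * 1 mod 43 = 27

x ≡ 27 (mod 43)


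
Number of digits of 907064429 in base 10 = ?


907064429 has 9 digits in base 10
floor(log10(907064429)) + 1 = floor(8.9576) + 1 = 9

9 digits (base 10)


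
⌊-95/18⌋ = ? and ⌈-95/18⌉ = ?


-95/18 = -5.2778
floor = -6
ceil = -5

floor = -6, ceil = -5


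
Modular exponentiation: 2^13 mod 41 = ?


2^1 mod 41 = 2
2^2 mod 41 = 4
2^3 mod 41 = 8
2^4 mod 41 = 16
2^5 mod 41 = 32
2^6 mod 41 = 23
2^7 mod 41 = 5
2^8 mod 41 = 10
2^9 mod 41 = 20
2^10 mod 41 = 40
2^11 mod 41 = 39
2^12 mod 41 = 37
2^13 mod 41 = 33


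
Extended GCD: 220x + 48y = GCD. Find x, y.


Tabular extended Euclidean (each row: r = 220*s + 48*t):
r=220, s=1, t=0
r=48, s=0, t=1
q=4: r=28, s=1, t=-4   [220*(1) + 48*(-4) = 28]
q=1: r=20, s=-1, t=5   [220*(-1) + 48*(5) = 20]
q=1: r=8, s=2, t=-9   [220*(2) + 48*(-9) = 8]
q=2: r=4, s=-5, t=23   [220*(-5) + 48*(23) = 4]
q=2: r=0, s=12, t=-55   [220*(12) + 48*(-55) = 0]
GCD = 4; from the row with r=4: x=-5, y=23
Check: 220*(-5) + 48*(23) = -1100 + 1104 = 4

GCD = 4, x = -5, y = 23


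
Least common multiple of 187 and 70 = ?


GCD(187, 70) = 1
LCM = 187*70/1 = 13090/1 = 13090

LCM = 13090


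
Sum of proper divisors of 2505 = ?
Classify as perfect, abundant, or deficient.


Proper divisors: 1, 3, 5, 15, 167, 501, 835
Sum = 1 + 3 + 5 + 15 + 167 + 501 + 835 = 1527
1527 < 2505 → deficient

s(2505) = 1527 (deficient)


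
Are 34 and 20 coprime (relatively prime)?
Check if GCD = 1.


Euclidean algorithm:
34 = 1 * 20 + 14
20 = 1 * 14 + 6
14 = 2 * 6 + 2
6 = 3 * 2 + 0
GCD(34, 20) = 2

No, not coprime (GCD = 2)


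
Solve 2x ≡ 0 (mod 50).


GCD(2, 50) = 2 divides 0
Divide: 1x ≡ 0 (mod 25)
x ≡ 0 (mod 25)


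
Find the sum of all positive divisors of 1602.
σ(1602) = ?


Divisors of 1602: 1, 2, 3, 6, 9, 18, 89, 178, 267, 534, 801, 1602
Sum = 1 + 2 + 3 + 6 + 9 + 18 + 89 + 178 + 267 + 534 + 801 + 1602 = 3510

σ(1602) = 3510


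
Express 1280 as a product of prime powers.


1280 / 2 = 640
640 / 2 = 320
320 / 2 = 160
160 / 2 = 80
80 / 2 = 40
40 / 2 = 20
20 / 2 = 10
10 / 2 = 5
5 / 5 = 1
1280 = 2^8 × 5


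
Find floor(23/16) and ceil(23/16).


23/16 = 1.4375
floor = 1
ceil = 2

floor = 1, ceil = 2


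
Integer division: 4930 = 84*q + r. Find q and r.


4930 = 84 * 58 + 58
Check: 4872 + 58 = 4930

q = 58, r = 58


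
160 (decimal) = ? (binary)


160 (base 10) = 160 (decimal)
160 (decimal) = 10100000 (base 2)


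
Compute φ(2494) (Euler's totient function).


2494 = 2 × 29 × 43
Prime factors: 2, 29, 43
φ(2494) = 2494 × (1-1/2) × (1-1/29) × (1-1/43)
= 2494 × 1/2 × 28/29 × 42/43 = 1176

φ(2494) = 1176


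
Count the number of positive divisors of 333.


333 = 3^2 × 37^1
d(333) = (2+1) × (1+1) = 6

6 divisors


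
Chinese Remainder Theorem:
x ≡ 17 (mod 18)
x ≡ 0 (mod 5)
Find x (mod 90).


M = 18*5 = 90
M1 = M/18 = 5, M2 = M/5 = 18
M1^(-1) mod 18 = 11, M2^(-1) mod 5 = 2
x = 17*5*11 + 0*18*2 = 935
935 mod 90 = 35
Check: 35 mod 18 = 17 ✓, 35 mod 5 = 0 ✓

x ≡ 35 (mod 90)


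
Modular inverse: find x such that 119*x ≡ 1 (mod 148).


Use the extended Euclidean algorithm on (148, 119); each row r = 148*s + 119*t:
r=148, s=1, t=0
r=119, s=0, t=1
q=1: r=29, s=1, t=-1   [148*(1) + 119*(-1) = 29]
q=4: r=3, s=-4, t=5   [148*(-4) + 119*(5) = 3]
q=9: r=2, s=37, t=-46   [148*(37) + 119*(-46) = 2]
q=1: r=1, s=-41, t=51   [148*(-41) + 119*(51) = 1]
q=2: r=0, s=119, t=-148   [148*(119) + 119*(-148) = 0]
GCD = 1 with t = 51, so 119*(51) ≡ 1 (mod 148)
Inverse = 51 mod 148 = 51
Check: 119 * 51 = 6069 ≡ 1 (mod 148)

119^(-1) ≡ 51 (mod 148)


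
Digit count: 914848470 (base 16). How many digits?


914848470 in base 16 = 36877AD6
Number of digits = 8

8 digits (base 16)


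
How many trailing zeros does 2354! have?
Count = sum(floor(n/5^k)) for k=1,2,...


floor(2354/5) = 470
floor(2354/25) = 94
floor(2354/125) = 18
floor(2354/625) = 3
Total = 585

585 trailing zeros


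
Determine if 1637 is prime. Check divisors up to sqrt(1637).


Check divisors up to sqrt(1637) = 40.4599
No divisors found.
1637 is prime.

Yes, 1637 is prime


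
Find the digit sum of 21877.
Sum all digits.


2 + 1 + 8 + 7 + 7 = 25


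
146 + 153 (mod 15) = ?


146 + 153 = 299
299 mod 15 = 14


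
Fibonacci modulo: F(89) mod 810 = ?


F(k) mod 810 for k=1..89:
1, 1, 2, 3, 5, 8, 13, 21, 34, 55, 89, 144, 233, 377, 610, 177, 787, 154, 131, 285, 416, 701, 307, 198, 505, 703, 398, 291, 689, 170, 49, 219, 268, 487, 755, 432, 377, 809, 376, 375, 751, 316, 257, 573, 20, 593, 613, 396, 199, 595, 794, 579, 563, 332, 85, 417, 502, 109, 611, 720, 521, 431, 142, 573, 715, 478, 383, 51, 434, 485, 109, 594, 703, 487, 380, 57, 437, 494, 121, 615, 736, 541, 467, 198, 665, 53, 718, 771, 679
F(89) mod 810 = 679


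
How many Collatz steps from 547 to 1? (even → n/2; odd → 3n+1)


547 → 1642 → 821 → 2464 → 1232 → 616 → 308 → 154 → 77 → 232 → 116 → 58 → 29 → 88 → 44 → 22 → 11 → 34 → 17 → 52 → 26 → 13 → 40 → 20 → 10 → 5 → 16 → 8 → 4 → 2 → 1
Total steps = 30

30 steps


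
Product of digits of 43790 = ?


4 × 3 × 7 × 9 × 0 = 0


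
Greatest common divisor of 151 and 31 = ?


151 = 4 * 31 + 27
31 = 1 * 27 + 4
27 = 6 * 4 + 3
4 = 1 * 3 + 1
3 = 3 * 1 + 0
GCD = 1


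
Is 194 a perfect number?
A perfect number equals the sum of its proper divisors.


Proper divisors of 194: 1, 2, 97
Sum = 1 + 2 + 97 = 100

No, 194 is not perfect (100 ≠ 194)


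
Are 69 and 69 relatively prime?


Euclidean algorithm:
69 = 1 * 69 + 0
GCD(69, 69) = 69

No, not coprime (GCD = 69)


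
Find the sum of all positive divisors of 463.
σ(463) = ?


Divisors of 463: 1, 463
Sum = 1 + 463 = 464

σ(463) = 464


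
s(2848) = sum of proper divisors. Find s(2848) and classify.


Proper divisors: 1, 2, 4, 8, 16, 32, 89, 178, 356, 712, 1424
Sum = 1 + 2 + 4 + 8 + 16 + 32 + 89 + 178 + 356 + 712 + 1424 = 2822
2822 < 2848 → deficient

s(2848) = 2822 (deficient)


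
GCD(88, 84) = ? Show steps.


88 = 1 * 84 + 4
84 = 21 * 4 + 0
GCD = 4


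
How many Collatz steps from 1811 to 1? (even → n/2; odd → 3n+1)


1811 → 5434 → 2717 → 8152 → 4076 → 2038 → 1019 → 3058 → 1529 → 4588 → 2294 → 1147 → 3442 → 1721 → 5164 → 2582 → 1291 → 3874 → 1937 → 5812 → 2906 → 1453 → 4360 → 2180 → 1090 → 545 → 1636 → 818 → 409 → 1228 → 614 → 307 → 922 → 461 → 1384 → 692 → 346 → 173 → 520 → 260 → 130 → 65 → 196 → 98 → 49 → 148 → 74 → 37 → 112 → 56 → 28 → 14 → 7 → 22 → 11 → 34 → 17 → 52 → 26 → 13 → 40 → 20 → 10 → 5 → 16 → 8 → 4 → 2 → 1
Total steps = 68

68 steps


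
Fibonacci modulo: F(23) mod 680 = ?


F(k) mod 680 for k=1..23:
1, 1, 2, 3, 5, 8, 13, 21, 34, 55, 89, 144, 233, 377, 610, 307, 237, 544, 101, 645, 66, 31, 97
F(23) mod 680 = 97


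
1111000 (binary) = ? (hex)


1111000 (base 2) = 120 (decimal)
120 (decimal) = 78 (base 16)


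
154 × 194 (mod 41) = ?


154 × 194 = 29876
29876 mod 41 = 28


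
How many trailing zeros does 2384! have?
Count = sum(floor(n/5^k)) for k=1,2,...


floor(2384/5) = 476
floor(2384/25) = 95
floor(2384/125) = 19
floor(2384/625) = 3
Total = 593

593 trailing zeros


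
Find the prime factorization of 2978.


2978 / 2 = 1489
1489 / 1489 = 1
2978 = 2 × 1489


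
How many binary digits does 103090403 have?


103090403 in base 2 = 110001001010000100011100011
Number of digits = 27

27 digits (base 2)


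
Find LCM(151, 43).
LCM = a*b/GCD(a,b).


GCD(151, 43) = 1
LCM = 151*43/1 = 6493/1 = 6493

LCM = 6493


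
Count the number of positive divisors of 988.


988 = 2^2 × 13^1 × 19^1
d(988) = (2+1) × (1+1) × (1+1) = 12

12 divisors


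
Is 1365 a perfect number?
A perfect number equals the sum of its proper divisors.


Proper divisors of 1365: 1, 3, 5, 7, 13, 15, 21, 35, 39, 65, 91, 105, 195, 273, 455
Sum = 1 + 3 + 5 + 7 + 13 + 15 + 21 + 35 + 39 + 65 + 91 + 105 + 195 + 273 + 455 = 1323

No, 1365 is not perfect (1323 ≠ 1365)


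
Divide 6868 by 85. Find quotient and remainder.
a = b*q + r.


6868 = 85 * 80 + 68
Check: 6800 + 68 = 6868

q = 80, r = 68


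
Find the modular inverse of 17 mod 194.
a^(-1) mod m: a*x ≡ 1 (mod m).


Use the extended Euclidean algorithm on (194, 17); each row r = 194*s + 17*t:
r=194, s=1, t=0
r=17, s=0, t=1
q=11: r=7, s=1, t=-11   [194*(1) + 17*(-11) = 7]
q=2: r=3, s=-2, t=23   [194*(-2) + 17*(23) = 3]
q=2: r=1, s=5, t=-57   [194*(5) + 17*(-57) = 1]
q=3: r=0, s=-17, t=194   [194*(-17) + 17*(194) = 0]
GCD = 1 with t = -57, so 17*(-57) ≡ 1 (mod 194)
Inverse = -57 mod 194 = 137
Check: 17 * 137 = 2329 ≡ 1 (mod 194)

17^(-1) ≡ 137 (mod 194)


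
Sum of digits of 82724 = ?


8 + 2 + 7 + 2 + 4 = 23


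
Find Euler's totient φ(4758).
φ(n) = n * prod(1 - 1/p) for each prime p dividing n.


4758 = 2 × 3 × 13 × 61
Prime factors: 2, 3, 13, 61
φ(4758) = 4758 × (1-1/2) × (1-1/3) × (1-1/13) × (1-1/61)
= 4758 × 1/2 × 2/3 × 12/13 × 60/61 = 1440

φ(4758) = 1440


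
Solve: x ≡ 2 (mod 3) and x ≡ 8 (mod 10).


M = 3*10 = 30
M1 = M/3 = 10, M2 = M/10 = 3
M1^(-1) mod 3 = 1, M2^(-1) mod 10 = 7
x = 2*10*1 + 8*3*7 = 188
188 mod 30 = 8
Check: 8 mod 3 = 2 ✓, 8 mod 10 = 8 ✓

x ≡ 8 (mod 30)


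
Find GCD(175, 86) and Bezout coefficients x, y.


Tabular extended Euclidean (each row: r = 175*s + 86*t):
r=175, s=1, t=0
r=86, s=0, t=1
q=2: r=3, s=1, t=-2   [175*(1) + 86*(-2) = 3]
q=28: r=2, s=-28, t=57   [175*(-28) + 86*(57) = 2]
q=1: r=1, s=29, t=-59   [175*(29) + 86*(-59) = 1]
q=2: r=0, s=-86, t=175   [175*(-86) + 86*(175) = 0]
GCD = 1; from the row with r=1: x=29, y=-59
Check: 175*(29) + 86*(-59) = 5075 - 5074 = 1

GCD = 1, x = 29, y = -59


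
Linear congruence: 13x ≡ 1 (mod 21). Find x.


GCD(13, 21) = 1, unique solution
a^(-1) mod 21 = 13
x = 13 * 1 mod 21 = 13

x ≡ 13 (mod 21)


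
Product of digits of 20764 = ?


2 × 0 × 7 × 6 × 4 = 0


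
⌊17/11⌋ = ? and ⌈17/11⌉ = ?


17/11 = 1.5455
floor = 1
ceil = 2

floor = 1, ceil = 2


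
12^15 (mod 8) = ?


12^1 mod 8 = 4
12^2 mod 8 = 0
12^3 mod 8 = 0
12^4 mod 8 = 0
12^5 mod 8 = 0
12^6 mod 8 = 0
12^7 mod 8 = 0
12^8 mod 8 = 0
12^9 mod 8 = 0
12^10 mod 8 = 0
12^11 mod 8 = 0
12^12 mod 8 = 0
12^13 mod 8 = 0
12^14 mod 8 = 0
12^15 mod 8 = 0


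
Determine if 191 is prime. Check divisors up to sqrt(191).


Check divisors up to sqrt(191) = 13.8203
No divisors found.
191 is prime.

Yes, 191 is prime


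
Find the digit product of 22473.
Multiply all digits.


2 × 2 × 4 × 7 × 3 = 336


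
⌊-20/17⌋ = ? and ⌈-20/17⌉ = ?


-20/17 = -1.1765
floor = -2
ceil = -1

floor = -2, ceil = -1


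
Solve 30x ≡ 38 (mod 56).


GCD(30, 56) = 2 divides 38
Divide: 15x ≡ 19 (mod 28)
x ≡ 5 (mod 28)


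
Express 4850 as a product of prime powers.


4850 / 2 = 2425
2425 / 5 = 485
485 / 5 = 97
97 / 97 = 1
4850 = 2 × 5^2 × 97
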